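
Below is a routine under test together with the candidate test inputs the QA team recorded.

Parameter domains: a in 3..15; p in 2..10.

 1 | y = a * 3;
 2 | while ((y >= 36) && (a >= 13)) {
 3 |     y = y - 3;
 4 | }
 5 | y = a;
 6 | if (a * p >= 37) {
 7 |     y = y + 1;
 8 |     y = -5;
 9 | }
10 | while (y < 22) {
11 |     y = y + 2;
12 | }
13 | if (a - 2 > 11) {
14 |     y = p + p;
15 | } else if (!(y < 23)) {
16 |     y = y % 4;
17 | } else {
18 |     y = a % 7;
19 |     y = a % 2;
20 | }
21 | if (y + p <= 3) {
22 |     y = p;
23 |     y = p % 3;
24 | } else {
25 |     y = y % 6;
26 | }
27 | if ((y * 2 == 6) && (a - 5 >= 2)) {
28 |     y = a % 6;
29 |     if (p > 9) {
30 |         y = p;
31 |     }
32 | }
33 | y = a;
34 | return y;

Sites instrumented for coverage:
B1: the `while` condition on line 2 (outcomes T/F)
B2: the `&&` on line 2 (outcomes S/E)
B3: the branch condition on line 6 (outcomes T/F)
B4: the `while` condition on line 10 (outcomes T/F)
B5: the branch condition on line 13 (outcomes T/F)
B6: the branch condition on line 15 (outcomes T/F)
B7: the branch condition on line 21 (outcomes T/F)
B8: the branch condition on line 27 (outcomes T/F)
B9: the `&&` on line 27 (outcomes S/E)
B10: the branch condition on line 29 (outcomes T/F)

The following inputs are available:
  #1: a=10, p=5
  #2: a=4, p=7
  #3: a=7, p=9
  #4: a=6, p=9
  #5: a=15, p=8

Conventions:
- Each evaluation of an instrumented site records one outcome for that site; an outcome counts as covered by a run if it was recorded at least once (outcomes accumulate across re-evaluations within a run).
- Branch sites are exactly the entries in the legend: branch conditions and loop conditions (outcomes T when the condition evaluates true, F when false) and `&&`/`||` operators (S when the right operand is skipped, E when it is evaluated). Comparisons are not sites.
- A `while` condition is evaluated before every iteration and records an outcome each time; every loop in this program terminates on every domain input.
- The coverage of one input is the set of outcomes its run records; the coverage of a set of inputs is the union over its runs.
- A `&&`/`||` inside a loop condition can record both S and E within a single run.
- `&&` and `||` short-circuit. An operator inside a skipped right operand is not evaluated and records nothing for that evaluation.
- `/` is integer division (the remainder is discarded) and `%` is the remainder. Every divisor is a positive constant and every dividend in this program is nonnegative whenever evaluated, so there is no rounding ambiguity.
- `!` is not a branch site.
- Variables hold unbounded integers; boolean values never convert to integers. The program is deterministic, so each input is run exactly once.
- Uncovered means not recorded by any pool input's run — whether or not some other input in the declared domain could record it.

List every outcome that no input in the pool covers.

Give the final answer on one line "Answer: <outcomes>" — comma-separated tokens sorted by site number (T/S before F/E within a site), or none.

#1 (a=10, p=5) -> covered: B1=F, B2=S, B3=T, B4=T, B4=F, B5=F, B6=T, B7=F, B8=T, B9=E, B10=F
#2 (a=4, p=7) -> covered: B1=F, B2=S, B3=F, B4=T, B4=F, B5=F, B6=F, B7=F, B8=F, B9=S
#3 (a=7, p=9) -> covered: B1=F, B2=S, B3=T, B4=T, B4=F, B5=F, B6=T, B7=F, B8=T, B9=E, B10=F
#4 (a=6, p=9) -> covered: B1=F, B2=S, B3=T, B4=T, B4=F, B5=F, B6=T, B7=F, B8=F, B9=E
#5 (a=15, p=8) -> covered: B1=T, B1=F, B2=S, B2=E, B3=T, B4=T, B4=F, B5=T, B7=F, B8=F, B9=S
union over the pool: B1=T, B1=F, B2=S, B2=E, B3=T, B3=F, B4=T, B4=F, B5=T, B5=F, B6=T, B6=F, B7=F, B8=T, B8=F, B9=S, B9=E, B10=F
uncovered (2 of 20): B7=T, B10=T

Answer: B7=T, B10=T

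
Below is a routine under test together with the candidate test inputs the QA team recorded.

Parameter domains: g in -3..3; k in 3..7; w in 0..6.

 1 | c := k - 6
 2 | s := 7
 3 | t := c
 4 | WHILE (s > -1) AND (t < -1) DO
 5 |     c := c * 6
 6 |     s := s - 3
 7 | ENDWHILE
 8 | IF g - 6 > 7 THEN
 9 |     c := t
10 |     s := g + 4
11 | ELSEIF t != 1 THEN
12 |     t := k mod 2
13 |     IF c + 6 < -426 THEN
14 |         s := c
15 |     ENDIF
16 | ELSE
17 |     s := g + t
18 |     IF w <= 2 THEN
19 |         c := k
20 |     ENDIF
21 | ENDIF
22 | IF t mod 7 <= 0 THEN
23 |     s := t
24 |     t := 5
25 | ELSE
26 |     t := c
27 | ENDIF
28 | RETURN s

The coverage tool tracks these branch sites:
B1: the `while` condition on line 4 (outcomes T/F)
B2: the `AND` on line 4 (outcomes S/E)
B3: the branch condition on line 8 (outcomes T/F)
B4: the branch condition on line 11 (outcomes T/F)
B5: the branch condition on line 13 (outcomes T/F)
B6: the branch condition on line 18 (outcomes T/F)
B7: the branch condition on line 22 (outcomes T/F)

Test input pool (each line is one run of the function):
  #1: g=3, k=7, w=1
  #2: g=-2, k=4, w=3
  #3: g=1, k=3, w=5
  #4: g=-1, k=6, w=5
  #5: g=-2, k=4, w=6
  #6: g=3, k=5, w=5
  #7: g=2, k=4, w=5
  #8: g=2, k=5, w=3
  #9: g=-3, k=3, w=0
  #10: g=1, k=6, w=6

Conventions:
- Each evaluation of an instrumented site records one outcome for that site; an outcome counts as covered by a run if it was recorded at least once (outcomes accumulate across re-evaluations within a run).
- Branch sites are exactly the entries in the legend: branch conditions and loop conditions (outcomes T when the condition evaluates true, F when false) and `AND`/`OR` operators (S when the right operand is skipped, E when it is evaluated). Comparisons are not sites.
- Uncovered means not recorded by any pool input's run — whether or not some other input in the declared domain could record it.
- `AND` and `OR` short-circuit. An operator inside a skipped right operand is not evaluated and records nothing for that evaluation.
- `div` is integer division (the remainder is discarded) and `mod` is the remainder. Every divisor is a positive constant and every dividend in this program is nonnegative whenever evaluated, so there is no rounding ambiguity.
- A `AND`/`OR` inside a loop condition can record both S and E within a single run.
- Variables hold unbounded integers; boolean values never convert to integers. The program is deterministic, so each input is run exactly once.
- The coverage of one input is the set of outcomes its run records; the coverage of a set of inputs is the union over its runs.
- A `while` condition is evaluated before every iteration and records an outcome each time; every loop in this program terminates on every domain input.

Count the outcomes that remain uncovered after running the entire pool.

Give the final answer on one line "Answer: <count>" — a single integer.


input #1 (g=3, k=7, w=1): events B2->E, B1->F, B3->F, B4->F, B6->T, B7->F; covers B1=F, B2=E, B3=F, B4=F, B6=T, B7=F
input #2 (g=-2, k=4, w=3): events B2->E, B1->T, B2->E, B1->T, B2->E, B1->T, B2->S, B1->F, B3->F, B4->T, B5->F, B7->T; covers B1=T, B1=F, B2=S, B2=E, B3=F, B4=T, B5=F, B7=T
input #3 (g=1, k=3, w=5): events B2->E, B1->T, B2->E, B1->T, B2->E, B1->T, B2->S, B1->F, B3->F, B4->T, B5->T, B7->F; covers B1=T, B1=F, B2=S, B2=E, B3=F, B4=T, B5=T, B7=F
input #4 (g=-1, k=6, w=5): events B2->E, B1->F, B3->F, B4->T, B5->F, B7->T; covers B1=F, B2=E, B3=F, B4=T, B5=F, B7=T
input #5 (g=-2, k=4, w=6): events B2->E, B1->T, B2->E, B1->T, B2->E, B1->T, B2->S, B1->F, B3->F, B4->T, B5->F, B7->T; covers B1=T, B1=F, B2=S, B2=E, B3=F, B4=T, B5=F, B7=T
input #6 (g=3, k=5, w=5): events B2->E, B1->F, B3->F, B4->T, B5->F, B7->F; covers B1=F, B2=E, B3=F, B4=T, B5=F, B7=F
input #7 (g=2, k=4, w=5): events B2->E, B1->T, B2->E, B1->T, B2->E, B1->T, B2->S, B1->F, B3->F, B4->T, B5->F, B7->T; covers B1=T, B1=F, B2=S, B2=E, B3=F, B4=T, B5=F, B7=T
input #8 (g=2, k=5, w=3): events B2->E, B1->F, B3->F, B4->T, B5->F, B7->F; covers B1=F, B2=E, B3=F, B4=T, B5=F, B7=F
input #9 (g=-3, k=3, w=0): events B2->E, B1->T, B2->E, B1->T, B2->E, B1->T, B2->S, B1->F, B3->F, B4->T, B5->T, B7->F; covers B1=T, B1=F, B2=S, B2=E, B3=F, B4=T, B5=T, B7=F
input #10 (g=1, k=6, w=6): events B2->E, B1->F, B3->F, B4->T, B5->F, B7->T; covers B1=F, B2=E, B3=F, B4=T, B5=F, B7=T
union over the pool: B1=T, B1=F, B2=S, B2=E, B3=F, B4=T, B4=F, B5=T, B5=F, B6=T, B7=T, B7=F
uncovered (2 of 14): B3=T, B6=F
Answer: 2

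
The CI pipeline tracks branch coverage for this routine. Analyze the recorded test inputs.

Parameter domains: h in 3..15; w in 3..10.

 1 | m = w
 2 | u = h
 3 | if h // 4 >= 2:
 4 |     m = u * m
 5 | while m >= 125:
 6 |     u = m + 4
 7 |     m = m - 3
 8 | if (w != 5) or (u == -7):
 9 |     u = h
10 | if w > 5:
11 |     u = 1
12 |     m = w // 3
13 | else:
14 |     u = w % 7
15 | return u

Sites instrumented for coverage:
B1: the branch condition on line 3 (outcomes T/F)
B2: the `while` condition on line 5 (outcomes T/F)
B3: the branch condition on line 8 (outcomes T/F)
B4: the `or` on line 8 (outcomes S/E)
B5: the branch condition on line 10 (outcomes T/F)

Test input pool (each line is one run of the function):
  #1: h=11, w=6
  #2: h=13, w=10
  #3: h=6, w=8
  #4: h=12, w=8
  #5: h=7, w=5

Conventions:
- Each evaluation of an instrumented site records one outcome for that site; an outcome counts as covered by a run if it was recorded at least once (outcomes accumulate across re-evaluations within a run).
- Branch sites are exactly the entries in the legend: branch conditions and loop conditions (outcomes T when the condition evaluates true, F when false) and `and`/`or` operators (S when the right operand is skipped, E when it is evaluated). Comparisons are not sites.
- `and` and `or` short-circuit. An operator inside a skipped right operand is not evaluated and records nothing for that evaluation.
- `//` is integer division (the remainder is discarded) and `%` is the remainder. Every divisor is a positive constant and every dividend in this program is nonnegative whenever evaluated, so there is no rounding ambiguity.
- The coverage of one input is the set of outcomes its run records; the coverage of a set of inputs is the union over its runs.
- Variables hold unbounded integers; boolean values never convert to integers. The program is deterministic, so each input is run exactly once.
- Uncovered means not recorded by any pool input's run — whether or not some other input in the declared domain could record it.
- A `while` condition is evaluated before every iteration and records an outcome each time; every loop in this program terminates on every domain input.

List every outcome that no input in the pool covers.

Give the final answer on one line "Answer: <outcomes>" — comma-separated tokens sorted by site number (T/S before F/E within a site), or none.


run #1 (h=11, w=6) runs B1->T, B2->F, B4->S, B3->T, B5->T; records B1=T, B2=F, B3=T, B4=S, B5=T
run #2 (h=13, w=10) runs B1->T, B2->T, B2->T, B2->F, B4->S, B3->T, B5->T; records B1=T, B2=T, B2=F, B3=T, B4=S, B5=T
run #3 (h=6, w=8) runs B1->F, B2->F, B4->S, B3->T, B5->T; records B1=F, B2=F, B3=T, B4=S, B5=T
run #4 (h=12, w=8) runs B1->T, B2->F, B4->S, B3->T, B5->T; records B1=T, B2=F, B3=T, B4=S, B5=T
run #5 (h=7, w=5) runs B1->F, B2->F, B4->E, B3->F, B5->F; records B1=F, B2=F, B3=F, B4=E, B5=F
union over the pool: B1=T, B1=F, B2=T, B2=F, B3=T, B3=F, B4=S, B4=E, B5=T, B5=F
uncovered (0 of 10): none
Answer: none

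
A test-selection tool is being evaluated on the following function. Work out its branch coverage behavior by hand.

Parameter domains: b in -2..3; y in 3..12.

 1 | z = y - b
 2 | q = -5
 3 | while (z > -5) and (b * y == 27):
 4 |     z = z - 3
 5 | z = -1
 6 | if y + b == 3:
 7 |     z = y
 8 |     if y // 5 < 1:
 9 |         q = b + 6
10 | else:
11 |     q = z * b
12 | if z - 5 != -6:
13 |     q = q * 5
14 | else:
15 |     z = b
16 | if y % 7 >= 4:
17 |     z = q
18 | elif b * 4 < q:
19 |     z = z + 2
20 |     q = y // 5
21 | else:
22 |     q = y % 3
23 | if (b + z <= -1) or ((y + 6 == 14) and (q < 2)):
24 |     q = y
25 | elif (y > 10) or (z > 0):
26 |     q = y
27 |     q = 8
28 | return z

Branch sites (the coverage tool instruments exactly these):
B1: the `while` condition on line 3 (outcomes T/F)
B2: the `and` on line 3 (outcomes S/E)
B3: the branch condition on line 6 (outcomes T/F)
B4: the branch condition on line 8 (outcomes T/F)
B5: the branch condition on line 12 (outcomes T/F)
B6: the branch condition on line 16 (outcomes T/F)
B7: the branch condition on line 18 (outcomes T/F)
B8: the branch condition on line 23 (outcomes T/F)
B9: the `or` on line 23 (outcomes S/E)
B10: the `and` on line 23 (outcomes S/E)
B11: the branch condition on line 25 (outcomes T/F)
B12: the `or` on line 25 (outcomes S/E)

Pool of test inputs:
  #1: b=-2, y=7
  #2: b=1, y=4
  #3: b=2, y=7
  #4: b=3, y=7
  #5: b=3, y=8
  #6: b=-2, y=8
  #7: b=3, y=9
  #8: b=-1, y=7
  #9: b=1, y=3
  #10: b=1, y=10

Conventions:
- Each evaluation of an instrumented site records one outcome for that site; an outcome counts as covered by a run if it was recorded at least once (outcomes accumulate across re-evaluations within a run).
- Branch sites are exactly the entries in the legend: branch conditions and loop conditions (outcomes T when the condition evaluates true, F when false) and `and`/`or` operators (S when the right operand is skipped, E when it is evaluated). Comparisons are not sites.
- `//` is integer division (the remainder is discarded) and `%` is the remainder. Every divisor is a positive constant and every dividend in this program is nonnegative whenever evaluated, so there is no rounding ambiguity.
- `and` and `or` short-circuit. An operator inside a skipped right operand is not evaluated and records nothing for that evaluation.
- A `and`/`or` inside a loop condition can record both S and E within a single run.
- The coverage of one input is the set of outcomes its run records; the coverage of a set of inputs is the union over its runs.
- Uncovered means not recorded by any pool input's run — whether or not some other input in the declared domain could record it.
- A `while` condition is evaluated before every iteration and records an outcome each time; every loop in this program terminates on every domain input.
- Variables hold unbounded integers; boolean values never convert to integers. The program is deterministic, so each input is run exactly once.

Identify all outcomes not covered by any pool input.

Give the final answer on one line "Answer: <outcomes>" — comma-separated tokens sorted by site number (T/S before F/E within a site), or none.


input #1, b=-2, y=7: events B2->E, B1->F, B3->F, B5->F, B6->F, B7->T, B9->S, B8->T; outcomes B1=F, B2=E, B3=F, B5=F, B6=F, B7=T, B8=T, B9=S
input #2, b=1, y=4: events B2->E, B1->F, B3->F, B5->F, B6->T, B9->E, B10->S, B8->F, B12->E, B11->F; outcomes B1=F, B2=E, B3=F, B5=F, B6=T, B8=F, B9=E, B10=S, B11=F, B12=E
input #3, b=2, y=7: events B2->E, B1->F, B3->F, B5->F, B6->F, B7->F, B9->E, B10->S, B8->F, B12->E, B11->T; outcomes B1=F, B2=E, B3=F, B5=F, B6=F, B7=F, B8=F, B9=E, B10=S, B11=T, B12=E
input #4, b=3, y=7: events B2->E, B1->F, B3->F, B5->F, B6->F, B7->F, B9->E, B10->S, B8->F, B12->E, B11->T; outcomes B1=F, B2=E, B3=F, B5=F, B6=F, B7=F, B8=F, B9=E, B10=S, B11=T, B12=E
input #5, b=3, y=8: events B2->E, B1->F, B3->F, B5->F, B6->F, B7->F, B9->E, B10->E, B8->F, B12->E, B11->T; outcomes B1=F, B2=E, B3=F, B5=F, B6=F, B7=F, B8=F, B9=E, B10=E, B11=T, B12=E
input #6, b=-2, y=8: events B2->E, B1->F, B3->F, B5->F, B6->F, B7->T, B9->S, B8->T; outcomes B1=F, B2=E, B3=F, B5=F, B6=F, B7=T, B8=T, B9=S
input #7, b=3, y=9: events B2->E, B1->T, B2->E, B1->T, B2->E, B1->T, B2->E, B1->T, B2->S, B1->F, B3->F, B5->F, B6->F, B7->F, ...; outcomes B1=T, B1=F, B2=S, B2=E, B3=F, B5=F, B6=F, B7=F, B8=F, B9=E, B10=S, B11=T, B12=E
input #8, b=-1, y=7: events B2->E, B1->F, B3->F, B5->F, B6->F, B7->T, B9->E, B10->S, B8->F, B12->E, B11->T; outcomes B1=F, B2=E, B3=F, B5=F, B6=F, B7=T, B8=F, B9=E, B10=S, B11=T, B12=E
input #9, b=1, y=3: events B2->E, B1->F, B3->F, B5->F, B6->F, B7->F, B9->E, B10->S, B8->F, B12->E, B11->T; outcomes B1=F, B2=E, B3=F, B5=F, B6=F, B7=F, B8=F, B9=E, B10=S, B11=T, B12=E
input #10, b=1, y=10: events B2->E, B1->F, B3->F, B5->F, B6->F, B7->F, B9->E, B10->S, B8->F, B12->E, B11->T; outcomes B1=F, B2=E, B3=F, B5=F, B6=F, B7=F, B8=F, B9=E, B10=S, B11=T, B12=E
union over the pool: B1=T, B1=F, B2=S, B2=E, B3=F, B5=F, B6=T, B6=F, B7=T, B7=F, B8=T, B8=F, B9=S, B9=E, B10=S, B10=E, B11=T, B11=F, B12=E
uncovered (5 of 24): B3=T, B4=T, B4=F, B5=T, B12=S
Answer: B3=T, B4=T, B4=F, B5=T, B12=S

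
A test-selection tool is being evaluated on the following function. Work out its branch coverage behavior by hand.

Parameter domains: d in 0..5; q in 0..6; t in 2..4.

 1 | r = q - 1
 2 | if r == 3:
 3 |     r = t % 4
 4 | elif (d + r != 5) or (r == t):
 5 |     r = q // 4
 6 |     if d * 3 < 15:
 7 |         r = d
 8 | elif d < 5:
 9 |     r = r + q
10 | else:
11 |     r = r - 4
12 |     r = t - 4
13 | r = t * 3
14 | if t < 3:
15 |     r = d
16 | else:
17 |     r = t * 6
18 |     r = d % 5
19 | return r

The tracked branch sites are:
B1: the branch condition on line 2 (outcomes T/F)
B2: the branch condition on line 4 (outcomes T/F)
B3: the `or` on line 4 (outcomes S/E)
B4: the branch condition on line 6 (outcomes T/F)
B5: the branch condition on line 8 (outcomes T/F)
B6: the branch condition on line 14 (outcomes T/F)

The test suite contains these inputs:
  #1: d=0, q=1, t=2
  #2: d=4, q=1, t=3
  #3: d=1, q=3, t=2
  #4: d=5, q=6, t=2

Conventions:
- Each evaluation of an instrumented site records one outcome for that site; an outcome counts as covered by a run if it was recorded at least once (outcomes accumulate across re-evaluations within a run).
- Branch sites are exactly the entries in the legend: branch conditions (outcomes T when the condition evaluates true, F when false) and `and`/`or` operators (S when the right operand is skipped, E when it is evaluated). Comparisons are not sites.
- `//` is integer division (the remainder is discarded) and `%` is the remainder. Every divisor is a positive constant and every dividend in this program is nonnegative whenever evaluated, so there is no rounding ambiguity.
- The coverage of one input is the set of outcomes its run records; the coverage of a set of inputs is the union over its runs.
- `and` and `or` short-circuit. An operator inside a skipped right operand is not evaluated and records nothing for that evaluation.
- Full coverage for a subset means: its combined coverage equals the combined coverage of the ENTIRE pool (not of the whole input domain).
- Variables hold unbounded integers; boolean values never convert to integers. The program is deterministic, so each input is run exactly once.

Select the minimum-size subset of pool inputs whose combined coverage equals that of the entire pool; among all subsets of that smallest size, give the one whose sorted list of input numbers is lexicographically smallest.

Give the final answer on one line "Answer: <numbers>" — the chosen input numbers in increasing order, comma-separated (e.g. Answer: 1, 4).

run #1 (d=0, q=1, t=2) runs B1->F, B3->S, B2->T, B4->T, B6->T; records B1=F, B2=T, B3=S, B4=T, B6=T
run #2 (d=4, q=1, t=3) runs B1->F, B3->S, B2->T, B4->T, B6->F; records B1=F, B2=T, B3=S, B4=T, B6=F
run #3 (d=1, q=3, t=2) runs B1->F, B3->S, B2->T, B4->T, B6->T; records B1=F, B2=T, B3=S, B4=T, B6=T
run #4 (d=5, q=6, t=2) runs B1->F, B3->S, B2->T, B4->F, B6->T; records B1=F, B2=T, B3=S, B4=F, B6=T
pool-wide coverage (7 outcomes): B1=F, B2=T, B3=S, B4=T, B4=F, B6=T, B6=F
checked all size-1 subsets: none covers 7 outcomes (max 5/7)
size 2: inputs {2, 4} cover all 7 outcomes, and no lexicographically smaller subset of this size does

Answer: 2, 4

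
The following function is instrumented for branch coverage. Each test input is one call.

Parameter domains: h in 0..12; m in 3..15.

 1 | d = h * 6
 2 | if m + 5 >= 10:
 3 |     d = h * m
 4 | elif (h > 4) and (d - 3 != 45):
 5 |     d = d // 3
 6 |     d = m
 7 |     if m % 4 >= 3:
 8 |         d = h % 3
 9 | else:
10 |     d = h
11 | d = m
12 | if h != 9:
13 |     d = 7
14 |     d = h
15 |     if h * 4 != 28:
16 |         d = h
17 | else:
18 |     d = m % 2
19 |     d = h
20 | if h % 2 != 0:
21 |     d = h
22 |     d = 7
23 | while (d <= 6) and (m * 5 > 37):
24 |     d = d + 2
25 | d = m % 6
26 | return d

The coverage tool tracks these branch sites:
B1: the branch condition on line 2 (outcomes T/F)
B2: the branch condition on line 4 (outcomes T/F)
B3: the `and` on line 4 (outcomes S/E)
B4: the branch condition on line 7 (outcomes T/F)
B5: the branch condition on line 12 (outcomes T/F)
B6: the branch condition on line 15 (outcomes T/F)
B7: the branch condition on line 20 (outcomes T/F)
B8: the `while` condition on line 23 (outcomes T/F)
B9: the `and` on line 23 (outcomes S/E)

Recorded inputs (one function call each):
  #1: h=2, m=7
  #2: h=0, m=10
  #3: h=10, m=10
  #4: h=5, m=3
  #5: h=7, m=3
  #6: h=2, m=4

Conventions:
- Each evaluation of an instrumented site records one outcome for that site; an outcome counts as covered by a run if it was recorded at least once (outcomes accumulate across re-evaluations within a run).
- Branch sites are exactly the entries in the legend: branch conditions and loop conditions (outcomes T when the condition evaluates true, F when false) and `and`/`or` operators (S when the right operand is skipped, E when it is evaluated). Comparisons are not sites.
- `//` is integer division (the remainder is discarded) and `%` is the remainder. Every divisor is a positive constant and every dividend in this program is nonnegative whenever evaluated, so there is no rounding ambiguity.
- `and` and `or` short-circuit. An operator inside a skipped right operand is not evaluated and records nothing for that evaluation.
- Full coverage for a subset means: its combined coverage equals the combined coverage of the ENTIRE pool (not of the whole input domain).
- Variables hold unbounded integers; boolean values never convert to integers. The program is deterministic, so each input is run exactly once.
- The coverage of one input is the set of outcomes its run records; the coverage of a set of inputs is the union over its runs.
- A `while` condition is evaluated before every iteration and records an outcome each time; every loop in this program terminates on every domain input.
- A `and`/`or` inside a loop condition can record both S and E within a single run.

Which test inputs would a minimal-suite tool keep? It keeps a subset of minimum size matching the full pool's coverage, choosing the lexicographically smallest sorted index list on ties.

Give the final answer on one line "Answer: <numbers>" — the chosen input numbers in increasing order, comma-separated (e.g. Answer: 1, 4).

input #1 (h=2, m=7): events B1->T, B5->T, B6->T, B7->F, B9->E, B8->F; covers B1=T, B5=T, B6=T, B7=F, B8=F, B9=E
input #2 (h=0, m=10): events B1->T, B5->T, B6->T, B7->F, B9->E, B8->T, B9->E, B8->T, B9->E, B8->T, B9->E, B8->T, B9->S, B8->F; covers B1=T, B5=T, B6=T, B7=F, B8=T, B8=F, B9=S, B9=E
input #3 (h=10, m=10): events B1->T, B5->T, B6->T, B7->F, B9->S, B8->F; covers B1=T, B5=T, B6=T, B7=F, B8=F, B9=S
input #4 (h=5, m=3): events B1->F, B3->E, B2->T, B4->T, B5->T, B6->T, B7->T, B9->S, B8->F; covers B1=F, B2=T, B3=E, B4=T, B5=T, B6=T, B7=T, B8=F, B9=S
input #5 (h=7, m=3): events B1->F, B3->E, B2->T, B4->T, B5->T, B6->F, B7->T, B9->S, B8->F; covers B1=F, B2=T, B3=E, B4=T, B5=T, B6=F, B7=T, B8=F, B9=S
input #6 (h=2, m=4): events B1->F, B3->S, B2->F, B5->T, B6->T, B7->F, B9->E, B8->F; covers B1=F, B2=F, B3=S, B5=T, B6=T, B7=F, B8=F, B9=E
the full pool covers 16 outcomes: B1=T, B1=F, B2=T, B2=F, B3=S, B3=E, B4=T, B5=T, B6=T, B6=F, B7=T, B7=F, B8=T, B8=F, B9=S, B9=E
checked all size-1 subsets: none covers 16 outcomes (max 9/16)
checked all size-2 subsets: none covers 16 outcomes (max 14/16)
at size 3, {2, 5, 6} reaches all 16 outcomes; every lexicographically earlier size-3 subset fails

Answer: 2, 5, 6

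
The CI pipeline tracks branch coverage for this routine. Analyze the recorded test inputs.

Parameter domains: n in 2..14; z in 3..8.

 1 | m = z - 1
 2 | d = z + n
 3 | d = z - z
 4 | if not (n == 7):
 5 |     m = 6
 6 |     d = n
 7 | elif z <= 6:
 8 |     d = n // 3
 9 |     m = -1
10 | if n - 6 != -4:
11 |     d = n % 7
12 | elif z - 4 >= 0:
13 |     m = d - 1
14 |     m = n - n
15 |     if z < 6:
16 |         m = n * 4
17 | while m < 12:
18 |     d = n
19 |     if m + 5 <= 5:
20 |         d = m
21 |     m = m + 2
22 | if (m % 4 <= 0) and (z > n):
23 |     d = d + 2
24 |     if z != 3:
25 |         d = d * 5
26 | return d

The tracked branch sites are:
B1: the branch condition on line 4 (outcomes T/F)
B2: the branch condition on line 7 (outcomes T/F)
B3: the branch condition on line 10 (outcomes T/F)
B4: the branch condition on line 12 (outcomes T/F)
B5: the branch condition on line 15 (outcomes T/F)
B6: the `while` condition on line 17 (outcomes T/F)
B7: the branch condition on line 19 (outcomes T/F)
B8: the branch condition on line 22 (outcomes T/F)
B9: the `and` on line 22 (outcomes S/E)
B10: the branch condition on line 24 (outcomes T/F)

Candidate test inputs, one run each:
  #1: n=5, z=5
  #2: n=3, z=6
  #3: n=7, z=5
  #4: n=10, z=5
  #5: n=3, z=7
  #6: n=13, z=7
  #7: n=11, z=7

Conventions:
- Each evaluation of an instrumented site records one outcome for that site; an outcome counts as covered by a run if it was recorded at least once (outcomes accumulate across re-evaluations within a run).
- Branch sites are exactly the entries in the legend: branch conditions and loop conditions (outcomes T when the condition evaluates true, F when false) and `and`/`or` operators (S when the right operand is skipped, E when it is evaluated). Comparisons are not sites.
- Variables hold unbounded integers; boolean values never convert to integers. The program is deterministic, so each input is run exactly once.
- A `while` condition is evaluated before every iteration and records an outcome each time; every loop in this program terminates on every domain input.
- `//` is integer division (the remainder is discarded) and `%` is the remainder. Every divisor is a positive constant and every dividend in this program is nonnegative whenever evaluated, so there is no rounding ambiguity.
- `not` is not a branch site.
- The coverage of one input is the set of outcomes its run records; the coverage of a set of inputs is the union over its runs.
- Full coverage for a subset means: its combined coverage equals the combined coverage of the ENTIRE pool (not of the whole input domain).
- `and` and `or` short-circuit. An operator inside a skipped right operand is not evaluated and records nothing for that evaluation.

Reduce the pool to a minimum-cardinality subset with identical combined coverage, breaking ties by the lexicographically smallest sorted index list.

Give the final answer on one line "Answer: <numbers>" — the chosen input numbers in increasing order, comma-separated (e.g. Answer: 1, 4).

input #1 (n=5, z=5): events B1->T, B3->T, B6->T, B7->F, B6->T, B7->F, B6->T, B7->F, B6->F, B9->E, B8->F; covers B1=T, B3=T, B6=T, B6=F, B7=F, B8=F, B9=E
input #2 (n=3, z=6): events B1->T, B3->T, B6->T, B7->F, B6->T, B7->F, B6->T, B7->F, B6->F, B9->E, B8->T, B10->T; covers B1=T, B3=T, B6=T, B6=F, B7=F, B8=T, B9=E, B10=T
input #3 (n=7, z=5): events B1->F, B2->T, B3->T, B6->T, B7->T, B6->T, B7->F, B6->T, B7->F, B6->T, B7->F, B6->T, B7->F, B6->T, ...; covers B1=F, B2=T, B3=T, B6=T, B6=F, B7=T, B7=F, B8=F, B9=S
input #4 (n=10, z=5): events B1->T, B3->T, B6->T, B7->F, B6->T, B7->F, B6->T, B7->F, B6->F, B9->E, B8->F; covers B1=T, B3=T, B6=T, B6=F, B7=F, B8=F, B9=E
input #5 (n=3, z=7): events B1->T, B3->T, B6->T, B7->F, B6->T, B7->F, B6->T, B7->F, B6->F, B9->E, B8->T, B10->T; covers B1=T, B3=T, B6=T, B6=F, B7=F, B8=T, B9=E, B10=T
input #6 (n=13, z=7): events B1->T, B3->T, B6->T, B7->F, B6->T, B7->F, B6->T, B7->F, B6->F, B9->E, B8->F; covers B1=T, B3=T, B6=T, B6=F, B7=F, B8=F, B9=E
input #7 (n=11, z=7): events B1->T, B3->T, B6->T, B7->F, B6->T, B7->F, B6->T, B7->F, B6->F, B9->E, B8->F; covers B1=T, B3=T, B6=T, B6=F, B7=F, B8=F, B9=E
together the pool reaches 13 outcomes: B1=T, B1=F, B2=T, B3=T, B6=T, B6=F, B7=T, B7=F, B8=T, B8=F, B9=S, B9=E, B10=T
size 1 is not enough: best union over all size-1 subsets is 9/13
the canonical winner is {2, 3}: size 2, full 13-outcome coverage, earliest index list among size-2 covers

Answer: 2, 3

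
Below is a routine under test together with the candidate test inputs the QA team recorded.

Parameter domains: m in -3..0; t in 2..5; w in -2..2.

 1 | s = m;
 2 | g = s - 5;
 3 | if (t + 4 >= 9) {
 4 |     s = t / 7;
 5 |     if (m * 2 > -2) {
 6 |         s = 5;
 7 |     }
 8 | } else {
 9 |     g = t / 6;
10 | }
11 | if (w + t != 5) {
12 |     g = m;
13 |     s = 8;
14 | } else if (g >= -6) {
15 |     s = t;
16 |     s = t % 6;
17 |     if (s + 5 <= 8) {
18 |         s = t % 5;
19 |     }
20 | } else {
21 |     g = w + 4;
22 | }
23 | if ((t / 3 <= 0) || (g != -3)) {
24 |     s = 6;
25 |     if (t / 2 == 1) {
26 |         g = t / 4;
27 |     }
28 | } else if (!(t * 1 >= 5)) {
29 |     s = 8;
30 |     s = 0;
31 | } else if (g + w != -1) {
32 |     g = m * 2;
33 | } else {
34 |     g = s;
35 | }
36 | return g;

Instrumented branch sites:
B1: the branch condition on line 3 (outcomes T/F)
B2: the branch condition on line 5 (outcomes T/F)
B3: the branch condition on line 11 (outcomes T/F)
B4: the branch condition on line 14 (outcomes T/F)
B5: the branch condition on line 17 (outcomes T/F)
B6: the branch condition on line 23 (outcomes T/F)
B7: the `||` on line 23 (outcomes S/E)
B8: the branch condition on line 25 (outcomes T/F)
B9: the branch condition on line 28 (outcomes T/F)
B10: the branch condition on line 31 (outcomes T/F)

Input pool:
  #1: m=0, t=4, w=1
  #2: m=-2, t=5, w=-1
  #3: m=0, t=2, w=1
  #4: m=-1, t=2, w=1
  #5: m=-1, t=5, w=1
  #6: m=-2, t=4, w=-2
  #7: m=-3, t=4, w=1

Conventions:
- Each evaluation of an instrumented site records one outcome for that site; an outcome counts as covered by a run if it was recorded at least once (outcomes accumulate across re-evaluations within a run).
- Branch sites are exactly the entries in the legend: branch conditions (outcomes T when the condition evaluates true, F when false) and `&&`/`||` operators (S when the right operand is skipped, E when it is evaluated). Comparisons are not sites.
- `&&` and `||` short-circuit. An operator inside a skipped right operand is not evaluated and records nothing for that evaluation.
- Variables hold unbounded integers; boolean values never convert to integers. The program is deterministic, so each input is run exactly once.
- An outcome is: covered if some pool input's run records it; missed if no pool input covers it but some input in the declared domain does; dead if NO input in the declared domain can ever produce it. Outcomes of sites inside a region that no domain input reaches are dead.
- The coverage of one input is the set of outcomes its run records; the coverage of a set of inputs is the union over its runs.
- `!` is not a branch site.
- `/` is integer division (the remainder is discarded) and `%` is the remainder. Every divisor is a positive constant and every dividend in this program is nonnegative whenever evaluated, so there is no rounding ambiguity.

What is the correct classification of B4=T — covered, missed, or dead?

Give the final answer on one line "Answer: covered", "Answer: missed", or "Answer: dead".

B4=T is recorded by pool input(s) 1, 7 -> covered

Answer: covered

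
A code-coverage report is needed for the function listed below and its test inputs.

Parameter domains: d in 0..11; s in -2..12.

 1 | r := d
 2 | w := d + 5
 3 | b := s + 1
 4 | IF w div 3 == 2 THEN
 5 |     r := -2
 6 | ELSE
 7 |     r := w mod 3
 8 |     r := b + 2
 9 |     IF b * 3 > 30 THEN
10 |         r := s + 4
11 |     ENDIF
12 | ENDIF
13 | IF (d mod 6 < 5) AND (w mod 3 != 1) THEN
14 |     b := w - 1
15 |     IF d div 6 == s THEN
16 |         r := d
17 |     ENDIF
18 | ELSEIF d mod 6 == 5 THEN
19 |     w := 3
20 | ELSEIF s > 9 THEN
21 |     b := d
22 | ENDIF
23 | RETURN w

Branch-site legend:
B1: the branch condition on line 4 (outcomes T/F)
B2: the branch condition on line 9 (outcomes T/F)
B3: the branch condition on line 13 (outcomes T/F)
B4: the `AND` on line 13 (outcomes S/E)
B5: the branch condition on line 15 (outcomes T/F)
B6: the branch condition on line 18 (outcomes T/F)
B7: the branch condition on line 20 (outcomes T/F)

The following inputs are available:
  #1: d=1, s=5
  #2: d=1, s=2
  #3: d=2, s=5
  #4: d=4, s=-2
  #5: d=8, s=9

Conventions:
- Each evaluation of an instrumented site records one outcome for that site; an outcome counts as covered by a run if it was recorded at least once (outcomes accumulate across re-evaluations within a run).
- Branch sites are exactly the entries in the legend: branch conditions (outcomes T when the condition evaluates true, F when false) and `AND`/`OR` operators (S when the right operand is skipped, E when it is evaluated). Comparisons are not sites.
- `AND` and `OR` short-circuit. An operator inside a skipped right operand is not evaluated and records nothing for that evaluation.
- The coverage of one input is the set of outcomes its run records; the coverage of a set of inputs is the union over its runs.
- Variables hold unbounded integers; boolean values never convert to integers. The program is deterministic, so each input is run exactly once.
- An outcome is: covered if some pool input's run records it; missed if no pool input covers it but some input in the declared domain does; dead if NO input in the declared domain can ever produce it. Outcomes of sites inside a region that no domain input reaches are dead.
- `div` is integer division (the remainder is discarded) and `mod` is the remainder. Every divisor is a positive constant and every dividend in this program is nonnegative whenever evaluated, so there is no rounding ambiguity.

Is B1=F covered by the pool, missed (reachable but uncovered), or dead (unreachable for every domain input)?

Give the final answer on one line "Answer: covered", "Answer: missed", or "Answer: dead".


B1=F is recorded by pool input(s) 4, 5 -> covered
Answer: covered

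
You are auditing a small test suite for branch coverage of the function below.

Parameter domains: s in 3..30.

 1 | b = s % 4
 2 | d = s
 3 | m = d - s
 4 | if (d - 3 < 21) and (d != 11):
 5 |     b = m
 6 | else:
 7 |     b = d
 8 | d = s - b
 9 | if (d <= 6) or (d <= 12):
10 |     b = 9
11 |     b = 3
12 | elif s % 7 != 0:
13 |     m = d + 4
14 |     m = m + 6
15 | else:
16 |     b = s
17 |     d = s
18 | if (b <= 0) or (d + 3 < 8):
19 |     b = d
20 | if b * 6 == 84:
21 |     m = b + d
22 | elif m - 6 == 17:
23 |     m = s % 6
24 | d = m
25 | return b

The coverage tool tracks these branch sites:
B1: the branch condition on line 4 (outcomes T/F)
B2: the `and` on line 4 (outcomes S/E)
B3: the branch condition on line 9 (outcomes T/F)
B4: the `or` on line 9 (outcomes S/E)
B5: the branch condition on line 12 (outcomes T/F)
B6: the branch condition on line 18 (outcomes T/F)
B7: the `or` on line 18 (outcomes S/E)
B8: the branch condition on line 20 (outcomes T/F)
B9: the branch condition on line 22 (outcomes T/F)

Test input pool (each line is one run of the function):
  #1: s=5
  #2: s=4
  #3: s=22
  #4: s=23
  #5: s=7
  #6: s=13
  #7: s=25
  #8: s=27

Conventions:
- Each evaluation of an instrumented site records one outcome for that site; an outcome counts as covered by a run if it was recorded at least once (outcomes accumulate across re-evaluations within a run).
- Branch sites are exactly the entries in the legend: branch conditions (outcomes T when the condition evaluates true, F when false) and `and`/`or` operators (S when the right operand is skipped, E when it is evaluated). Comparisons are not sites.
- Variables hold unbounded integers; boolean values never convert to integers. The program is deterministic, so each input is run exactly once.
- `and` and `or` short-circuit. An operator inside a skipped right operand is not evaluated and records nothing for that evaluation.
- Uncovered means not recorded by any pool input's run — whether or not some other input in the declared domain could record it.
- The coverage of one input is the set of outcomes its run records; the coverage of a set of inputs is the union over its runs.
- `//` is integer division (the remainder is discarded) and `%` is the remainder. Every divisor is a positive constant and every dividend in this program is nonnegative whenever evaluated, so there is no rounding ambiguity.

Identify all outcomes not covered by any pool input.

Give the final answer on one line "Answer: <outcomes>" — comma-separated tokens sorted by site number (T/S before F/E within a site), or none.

input #1, s=5: events B2->E, B1->T, B4->S, B3->T, B7->E, B6->F, B8->F, B9->F; outcomes B1=T, B2=E, B3=T, B4=S, B6=F, B7=E, B8=F, B9=F
input #2, s=4: events B2->E, B1->T, B4->S, B3->T, B7->E, B6->T, B8->F, B9->F; outcomes B1=T, B2=E, B3=T, B4=S, B6=T, B7=E, B8=F, B9=F
input #3, s=22: events B2->E, B1->T, B4->E, B3->F, B5->T, B7->S, B6->T, B8->F, B9->F; outcomes B1=T, B2=E, B3=F, B4=E, B5=T, B6=T, B7=S, B8=F, B9=F
input #4, s=23: events B2->E, B1->T, B4->E, B3->F, B5->T, B7->S, B6->T, B8->F, B9->F; outcomes B1=T, B2=E, B3=F, B4=E, B5=T, B6=T, B7=S, B8=F, B9=F
input #5, s=7: events B2->E, B1->T, B4->E, B3->T, B7->E, B6->F, B8->F, B9->F; outcomes B1=T, B2=E, B3=T, B4=E, B6=F, B7=E, B8=F, B9=F
input #6, s=13: events B2->E, B1->T, B4->E, B3->F, B5->T, B7->S, B6->T, B8->F, B9->T; outcomes B1=T, B2=E, B3=F, B4=E, B5=T, B6=T, B7=S, B8=F, B9=T
input #7, s=25: events B2->S, B1->F, B4->S, B3->T, B7->E, B6->T, B8->F, B9->F; outcomes B1=F, B2=S, B3=T, B4=S, B6=T, B7=E, B8=F, B9=F
input #8, s=27: events B2->S, B1->F, B4->S, B3->T, B7->E, B6->T, B8->F, B9->F; outcomes B1=F, B2=S, B3=T, B4=S, B6=T, B7=E, B8=F, B9=F
union over the pool: B1=T, B1=F, B2=S, B2=E, B3=T, B3=F, B4=S, B4=E, B5=T, B6=T, B6=F, B7=S, B7=E, B8=F, B9=T, B9=F
uncovered (2 of 18): B5=F, B8=T

Answer: B5=F, B8=T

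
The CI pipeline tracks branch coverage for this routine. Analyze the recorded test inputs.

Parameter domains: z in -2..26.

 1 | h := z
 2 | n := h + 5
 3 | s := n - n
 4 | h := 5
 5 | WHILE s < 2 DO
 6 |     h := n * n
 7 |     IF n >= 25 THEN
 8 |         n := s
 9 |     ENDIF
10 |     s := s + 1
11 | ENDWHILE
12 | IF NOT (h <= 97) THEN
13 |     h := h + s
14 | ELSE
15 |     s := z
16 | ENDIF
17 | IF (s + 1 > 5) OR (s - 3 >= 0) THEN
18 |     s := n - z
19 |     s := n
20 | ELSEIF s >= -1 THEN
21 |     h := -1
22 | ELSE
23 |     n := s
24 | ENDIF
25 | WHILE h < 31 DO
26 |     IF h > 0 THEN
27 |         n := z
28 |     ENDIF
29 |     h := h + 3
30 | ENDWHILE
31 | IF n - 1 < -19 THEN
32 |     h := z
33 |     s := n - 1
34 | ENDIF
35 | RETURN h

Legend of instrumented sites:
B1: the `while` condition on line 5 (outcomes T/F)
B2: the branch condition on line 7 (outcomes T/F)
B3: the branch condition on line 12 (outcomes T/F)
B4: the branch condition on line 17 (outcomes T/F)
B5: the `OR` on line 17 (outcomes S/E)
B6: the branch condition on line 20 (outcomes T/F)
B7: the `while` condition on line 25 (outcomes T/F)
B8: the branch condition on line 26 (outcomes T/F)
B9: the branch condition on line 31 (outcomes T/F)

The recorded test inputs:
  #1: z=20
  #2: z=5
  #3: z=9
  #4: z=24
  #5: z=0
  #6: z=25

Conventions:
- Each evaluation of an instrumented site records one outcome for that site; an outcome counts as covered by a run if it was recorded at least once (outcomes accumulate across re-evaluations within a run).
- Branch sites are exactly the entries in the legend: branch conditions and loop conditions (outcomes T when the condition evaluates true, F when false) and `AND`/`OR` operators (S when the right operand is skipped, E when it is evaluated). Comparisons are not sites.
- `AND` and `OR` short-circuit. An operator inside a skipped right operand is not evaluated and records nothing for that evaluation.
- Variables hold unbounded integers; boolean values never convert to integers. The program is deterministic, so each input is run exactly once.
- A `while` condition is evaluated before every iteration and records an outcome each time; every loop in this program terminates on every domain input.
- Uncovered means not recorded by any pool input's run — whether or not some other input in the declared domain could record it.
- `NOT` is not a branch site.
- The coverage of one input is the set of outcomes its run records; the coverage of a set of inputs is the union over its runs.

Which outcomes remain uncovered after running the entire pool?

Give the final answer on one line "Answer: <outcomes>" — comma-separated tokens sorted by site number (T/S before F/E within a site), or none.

input #1, z=20: events B1->T, B2->T, B1->T, B2->F, B1->F, B3->F, B5->S, B4->T, B7->T, B8->F, B7->T, B8->T, B7->T, B8->T, ...; outcomes B1=T, B1=F, B2=T, B2=F, B3=F, B4=T, B5=S, B7=T, B7=F, B8=T, B8=F, B9=F
input #2, z=5: events B1->T, B2->F, B1->T, B2->F, B1->F, B3->T, B5->E, B4->F, B6->T, B7->T, B8->F, B7->T, B8->T, B7->T, ...; outcomes B1=T, B1=F, B2=F, B3=T, B4=F, B5=E, B6=T, B7=T, B7=F, B8=T, B8=F, B9=F
input #3, z=9: events B1->T, B2->F, B1->T, B2->F, B1->F, B3->T, B5->E, B4->F, B6->T, B7->T, B8->F, B7->T, B8->T, B7->T, ...; outcomes B1=T, B1=F, B2=F, B3=T, B4=F, B5=E, B6=T, B7=T, B7=F, B8=T, B8=F, B9=F
input #4, z=24: events B1->T, B2->T, B1->T, B2->F, B1->F, B3->F, B5->S, B4->T, B7->T, B8->F, B7->T, B8->T, B7->T, B8->T, ...; outcomes B1=T, B1=F, B2=T, B2=F, B3=F, B4=T, B5=S, B7=T, B7=F, B8=T, B8=F, B9=F
input #5, z=0: events B1->T, B2->F, B1->T, B2->F, B1->F, B3->F, B5->E, B4->F, B6->T, B7->T, B8->F, B7->T, B8->T, B7->T, ...; outcomes B1=T, B1=F, B2=F, B3=F, B4=F, B5=E, B6=T, B7=T, B7=F, B8=T, B8=F, B9=F
input #6, z=25: events B1->T, B2->T, B1->T, B2->F, B1->F, B3->F, B5->S, B4->T, B7->T, B8->F, B7->T, B8->T, B7->T, B8->T, ...; outcomes B1=T, B1=F, B2=T, B2=F, B3=F, B4=T, B5=S, B7=T, B7=F, B8=T, B8=F, B9=F
union over the pool: B1=T, B1=F, B2=T, B2=F, B3=T, B3=F, B4=T, B4=F, B5=S, B5=E, B6=T, B7=T, B7=F, B8=T, B8=F, B9=F
uncovered (2 of 18): B6=F, B9=T

Answer: B6=F, B9=T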